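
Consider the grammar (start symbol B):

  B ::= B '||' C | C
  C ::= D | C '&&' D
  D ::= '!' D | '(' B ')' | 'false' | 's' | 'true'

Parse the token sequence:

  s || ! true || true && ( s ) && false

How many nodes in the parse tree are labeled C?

[B [B [B [C [D s]]] || [C [D ! [D true]]]] || [C [C [C [D true]] && [D ( [B [C [D s]]] )]] && [D false]]]

6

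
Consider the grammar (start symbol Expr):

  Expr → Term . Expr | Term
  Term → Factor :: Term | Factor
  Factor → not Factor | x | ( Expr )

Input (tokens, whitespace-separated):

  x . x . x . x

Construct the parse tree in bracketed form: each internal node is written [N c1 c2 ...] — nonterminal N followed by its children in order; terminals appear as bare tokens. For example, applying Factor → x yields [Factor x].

[Expr [Term [Factor x]] . [Expr [Term [Factor x]] . [Expr [Term [Factor x]] . [Expr [Term [Factor x]]]]]]

Expr
Term . Expr
Factor . Expr
x . Expr
x . Term . Expr
x . Factor . Expr
x . x . Expr
x . x . Term . Expr
x . x . Factor . Expr
x . x . x . Expr
x . x . x . Term
x . x . x . Factor
x . x . x . x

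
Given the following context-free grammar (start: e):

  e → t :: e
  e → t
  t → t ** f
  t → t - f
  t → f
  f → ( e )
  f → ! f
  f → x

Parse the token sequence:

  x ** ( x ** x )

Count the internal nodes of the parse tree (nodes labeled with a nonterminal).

10

[e [t [t [f x]] ** [f ( [e [t [t [f x]] ** [f x]]] )]]]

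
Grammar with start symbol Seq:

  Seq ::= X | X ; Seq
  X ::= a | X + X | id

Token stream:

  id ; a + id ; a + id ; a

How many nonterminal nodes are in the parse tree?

12

[Seq [X id] ; [Seq [X [X a] + [X id]] ; [Seq [X [X a] + [X id]] ; [Seq [X a]]]]]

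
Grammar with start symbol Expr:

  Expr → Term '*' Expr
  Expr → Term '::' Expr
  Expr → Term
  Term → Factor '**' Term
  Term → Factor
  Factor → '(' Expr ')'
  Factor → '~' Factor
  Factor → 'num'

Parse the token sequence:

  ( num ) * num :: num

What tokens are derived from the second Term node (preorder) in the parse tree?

[Expr [Term [Factor ( [Expr [Term [Factor num]]] )]] * [Expr [Term [Factor num]] :: [Expr [Term [Factor num]]]]]

num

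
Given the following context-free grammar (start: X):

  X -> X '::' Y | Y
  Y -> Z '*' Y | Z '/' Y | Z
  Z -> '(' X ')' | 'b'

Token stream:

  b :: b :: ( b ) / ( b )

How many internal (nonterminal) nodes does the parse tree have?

[X [X [X [Y [Z b]]] :: [Y [Z b]]] :: [Y [Z ( [X [Y [Z b]]] )] / [Y [Z ( [X [Y [Z b]]] )]]]]

17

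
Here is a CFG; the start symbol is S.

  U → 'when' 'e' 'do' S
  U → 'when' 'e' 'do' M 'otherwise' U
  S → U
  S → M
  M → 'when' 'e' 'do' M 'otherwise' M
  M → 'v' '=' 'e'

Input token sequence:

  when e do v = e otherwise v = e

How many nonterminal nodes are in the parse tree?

[S [M when e do [M v = e] otherwise [M v = e]]]

4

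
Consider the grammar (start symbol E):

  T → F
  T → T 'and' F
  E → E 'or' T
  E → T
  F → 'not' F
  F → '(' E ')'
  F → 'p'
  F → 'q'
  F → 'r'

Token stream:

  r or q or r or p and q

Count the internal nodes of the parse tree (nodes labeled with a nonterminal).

[E [E [E [E [T [F r]]] or [T [F q]]] or [T [F r]]] or [T [T [F p]] and [F q]]]

14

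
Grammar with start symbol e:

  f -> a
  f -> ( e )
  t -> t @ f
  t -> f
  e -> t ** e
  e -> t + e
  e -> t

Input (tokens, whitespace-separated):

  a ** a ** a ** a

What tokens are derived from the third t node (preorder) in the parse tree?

[e [t [f a]] ** [e [t [f a]] ** [e [t [f a]] ** [e [t [f a]]]]]]

a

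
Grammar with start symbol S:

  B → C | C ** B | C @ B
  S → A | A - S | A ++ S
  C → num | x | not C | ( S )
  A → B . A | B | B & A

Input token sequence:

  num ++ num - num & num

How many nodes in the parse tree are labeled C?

[S [A [B [C num]]] ++ [S [A [B [C num]]] - [S [A [B [C num]] & [A [B [C num]]]]]]]

4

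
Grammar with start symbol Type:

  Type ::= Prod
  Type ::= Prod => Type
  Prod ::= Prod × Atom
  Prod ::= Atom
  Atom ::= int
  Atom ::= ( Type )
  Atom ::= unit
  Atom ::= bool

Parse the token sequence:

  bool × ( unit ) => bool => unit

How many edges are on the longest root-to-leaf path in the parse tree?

[Type [Prod [Prod [Atom bool]] × [Atom ( [Type [Prod [Atom unit]]] )]] => [Type [Prod [Atom bool]] => [Type [Prod [Atom unit]]]]]

6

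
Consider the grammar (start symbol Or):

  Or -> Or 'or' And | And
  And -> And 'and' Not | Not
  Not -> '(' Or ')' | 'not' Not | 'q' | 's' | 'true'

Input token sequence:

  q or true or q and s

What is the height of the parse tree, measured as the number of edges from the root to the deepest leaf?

[Or [Or [Or [And [Not q]]] or [And [Not true]]] or [And [And [Not q]] and [Not s]]]

5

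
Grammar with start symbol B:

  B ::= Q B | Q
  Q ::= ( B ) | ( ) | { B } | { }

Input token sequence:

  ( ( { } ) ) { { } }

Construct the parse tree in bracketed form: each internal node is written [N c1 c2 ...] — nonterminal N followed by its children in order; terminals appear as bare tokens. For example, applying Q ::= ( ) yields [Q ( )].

B
Q B
( B ) B
( Q ) B
( ( B ) ) B
( ( Q ) ) B
( ( { } ) ) B
( ( { } ) ) Q
( ( { } ) ) { B }
( ( { } ) ) { Q }
( ( { } ) ) { { } }

[B [Q ( [B [Q ( [B [Q { }]] )]] )] [B [Q { [B [Q { }]] }]]]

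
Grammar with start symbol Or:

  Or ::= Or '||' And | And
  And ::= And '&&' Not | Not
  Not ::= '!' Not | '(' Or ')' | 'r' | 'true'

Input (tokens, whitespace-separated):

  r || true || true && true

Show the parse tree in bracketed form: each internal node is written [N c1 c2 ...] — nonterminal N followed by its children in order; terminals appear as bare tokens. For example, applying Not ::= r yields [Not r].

[Or [Or [Or [And [Not r]]] || [And [Not true]]] || [And [And [Not true]] && [Not true]]]

Or
Or || And
Or || And || And
And || And || And
Not || And || And
r || And || And
r || Not || And
r || true || And
r || true || And && Not
r || true || Not && Not
r || true || true && Not
r || true || true && true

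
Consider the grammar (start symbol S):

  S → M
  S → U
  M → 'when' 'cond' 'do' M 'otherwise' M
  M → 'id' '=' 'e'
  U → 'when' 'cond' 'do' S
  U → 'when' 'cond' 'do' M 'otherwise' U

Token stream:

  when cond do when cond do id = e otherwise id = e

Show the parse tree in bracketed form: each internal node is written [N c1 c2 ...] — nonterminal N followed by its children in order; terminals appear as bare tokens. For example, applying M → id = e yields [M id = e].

[S [U when cond do [S [M when cond do [M id = e] otherwise [M id = e]]]]]

S
U
when cond do S
when cond do M
when cond do when cond do M otherwise M
when cond do when cond do id = e otherwise M
when cond do when cond do id = e otherwise id = e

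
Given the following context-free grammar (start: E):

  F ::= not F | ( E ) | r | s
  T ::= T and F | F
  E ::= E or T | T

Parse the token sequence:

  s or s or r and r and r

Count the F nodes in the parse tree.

[E [E [E [T [F s]]] or [T [F s]]] or [T [T [T [F r]] and [F r]] and [F r]]]

5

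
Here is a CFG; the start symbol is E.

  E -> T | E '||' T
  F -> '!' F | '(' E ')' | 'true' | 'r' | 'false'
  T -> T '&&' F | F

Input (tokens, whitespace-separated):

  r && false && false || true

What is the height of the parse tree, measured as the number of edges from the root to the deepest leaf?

6

[E [E [T [T [T [F r]] && [F false]] && [F false]]] || [T [F true]]]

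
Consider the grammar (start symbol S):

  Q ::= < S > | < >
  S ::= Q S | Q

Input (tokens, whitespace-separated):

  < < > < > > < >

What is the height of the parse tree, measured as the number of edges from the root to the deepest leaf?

[S [Q < [S [Q < >] [S [Q < >]]] >] [S [Q < >]]]

5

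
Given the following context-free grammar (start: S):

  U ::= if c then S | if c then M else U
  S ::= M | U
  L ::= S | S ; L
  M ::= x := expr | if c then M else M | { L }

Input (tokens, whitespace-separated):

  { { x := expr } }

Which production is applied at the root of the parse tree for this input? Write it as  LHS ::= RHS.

S ::= M

[S [M { [L [S [M { [L [S [M x := expr]]] }]]] }]]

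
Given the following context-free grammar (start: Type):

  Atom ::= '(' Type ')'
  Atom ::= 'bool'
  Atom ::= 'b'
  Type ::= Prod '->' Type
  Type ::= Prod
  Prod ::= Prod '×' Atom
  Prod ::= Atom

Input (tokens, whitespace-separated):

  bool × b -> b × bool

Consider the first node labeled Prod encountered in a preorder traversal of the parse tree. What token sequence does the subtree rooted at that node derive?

bool × b

[Type [Prod [Prod [Atom bool]] × [Atom b]] -> [Type [Prod [Prod [Atom b]] × [Atom bool]]]]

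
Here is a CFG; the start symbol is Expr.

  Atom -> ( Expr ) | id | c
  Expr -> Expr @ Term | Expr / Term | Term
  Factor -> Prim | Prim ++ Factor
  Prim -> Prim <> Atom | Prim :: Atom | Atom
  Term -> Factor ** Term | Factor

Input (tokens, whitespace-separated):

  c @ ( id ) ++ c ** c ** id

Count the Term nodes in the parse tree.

5

[Expr [Expr [Term [Factor [Prim [Atom c]]]]] @ [Term [Factor [Prim [Atom ( [Expr [Term [Factor [Prim [Atom id]]]]] )]] ++ [Factor [Prim [Atom c]]]] ** [Term [Factor [Prim [Atom c]]] ** [Term [Factor [Prim [Atom id]]]]]]]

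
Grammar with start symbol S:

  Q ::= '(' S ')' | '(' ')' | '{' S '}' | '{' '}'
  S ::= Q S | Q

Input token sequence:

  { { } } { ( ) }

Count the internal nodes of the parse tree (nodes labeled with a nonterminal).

8

[S [Q { [S [Q { }]] }] [S [Q { [S [Q ( )]] }]]]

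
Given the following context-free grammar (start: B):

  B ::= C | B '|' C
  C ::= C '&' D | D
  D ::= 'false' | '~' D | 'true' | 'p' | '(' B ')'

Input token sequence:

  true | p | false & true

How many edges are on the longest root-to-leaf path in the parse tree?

[B [B [B [C [D true]]] | [C [D p]]] | [C [C [D false]] & [D true]]]

5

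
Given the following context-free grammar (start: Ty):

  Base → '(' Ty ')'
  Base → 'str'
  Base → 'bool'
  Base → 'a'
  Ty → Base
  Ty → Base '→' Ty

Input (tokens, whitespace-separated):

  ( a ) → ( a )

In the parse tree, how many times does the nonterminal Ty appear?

4

[Ty [Base ( [Ty [Base a]] )] → [Ty [Base ( [Ty [Base a]] )]]]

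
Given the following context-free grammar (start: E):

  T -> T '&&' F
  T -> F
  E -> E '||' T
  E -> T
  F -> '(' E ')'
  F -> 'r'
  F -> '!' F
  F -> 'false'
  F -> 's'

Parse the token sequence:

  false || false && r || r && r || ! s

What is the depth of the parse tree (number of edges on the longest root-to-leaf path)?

[E [E [E [E [T [F false]]] || [T [T [F false]] && [F r]]] || [T [T [F r]] && [F r]]] || [T [F ! [F s]]]]

6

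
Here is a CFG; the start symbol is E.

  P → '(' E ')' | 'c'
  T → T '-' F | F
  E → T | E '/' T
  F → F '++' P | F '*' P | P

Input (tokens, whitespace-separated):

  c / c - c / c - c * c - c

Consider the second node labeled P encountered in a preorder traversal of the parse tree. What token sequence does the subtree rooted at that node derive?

[E [E [E [T [F [P c]]]] / [T [T [F [P c]]] - [F [P c]]]] / [T [T [T [F [P c]]] - [F [F [P c]] * [P c]]] - [F [P c]]]]

c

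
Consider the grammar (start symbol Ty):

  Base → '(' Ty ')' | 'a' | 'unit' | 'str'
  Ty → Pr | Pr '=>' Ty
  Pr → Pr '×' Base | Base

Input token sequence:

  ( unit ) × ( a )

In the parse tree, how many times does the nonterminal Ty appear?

3

[Ty [Pr [Pr [Base ( [Ty [Pr [Base unit]]] )]] × [Base ( [Ty [Pr [Base a]]] )]]]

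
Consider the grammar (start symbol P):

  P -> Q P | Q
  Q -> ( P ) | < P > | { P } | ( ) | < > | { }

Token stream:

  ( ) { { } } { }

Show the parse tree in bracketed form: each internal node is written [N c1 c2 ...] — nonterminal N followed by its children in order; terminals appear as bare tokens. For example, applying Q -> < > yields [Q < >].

[P [Q ( )] [P [Q { [P [Q { }]] }] [P [Q { }]]]]

P
Q P
( ) P
( ) Q P
( ) { P } P
( ) { Q } P
( ) { { } } P
( ) { { } } Q
( ) { { } } { }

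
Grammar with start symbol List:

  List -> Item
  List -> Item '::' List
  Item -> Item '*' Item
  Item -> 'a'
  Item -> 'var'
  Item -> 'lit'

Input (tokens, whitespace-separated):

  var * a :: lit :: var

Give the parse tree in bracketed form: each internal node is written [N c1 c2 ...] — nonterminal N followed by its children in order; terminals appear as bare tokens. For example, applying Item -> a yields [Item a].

[List [Item [Item var] * [Item a]] :: [List [Item lit] :: [List [Item var]]]]

List
Item :: List
Item * Item :: List
var * Item :: List
var * a :: List
var * a :: Item :: List
var * a :: lit :: List
var * a :: lit :: Item
var * a :: lit :: var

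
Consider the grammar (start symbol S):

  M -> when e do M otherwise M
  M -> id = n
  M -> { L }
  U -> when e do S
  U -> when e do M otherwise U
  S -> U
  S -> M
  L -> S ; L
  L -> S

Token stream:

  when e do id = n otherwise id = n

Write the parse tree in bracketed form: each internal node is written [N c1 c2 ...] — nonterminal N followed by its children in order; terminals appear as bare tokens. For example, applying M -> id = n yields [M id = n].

S
M
when e do M otherwise M
when e do id = n otherwise M
when e do id = n otherwise id = n

[S [M when e do [M id = n] otherwise [M id = n]]]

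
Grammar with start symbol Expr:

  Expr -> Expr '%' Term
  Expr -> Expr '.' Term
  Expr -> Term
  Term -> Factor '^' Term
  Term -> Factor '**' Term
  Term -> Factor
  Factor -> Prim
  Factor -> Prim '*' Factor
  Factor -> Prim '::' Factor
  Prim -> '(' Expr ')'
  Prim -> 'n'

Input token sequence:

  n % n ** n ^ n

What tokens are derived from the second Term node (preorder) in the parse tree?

n ** n ^ n

[Expr [Expr [Term [Factor [Prim n]]]] % [Term [Factor [Prim n]] ** [Term [Factor [Prim n]] ^ [Term [Factor [Prim n]]]]]]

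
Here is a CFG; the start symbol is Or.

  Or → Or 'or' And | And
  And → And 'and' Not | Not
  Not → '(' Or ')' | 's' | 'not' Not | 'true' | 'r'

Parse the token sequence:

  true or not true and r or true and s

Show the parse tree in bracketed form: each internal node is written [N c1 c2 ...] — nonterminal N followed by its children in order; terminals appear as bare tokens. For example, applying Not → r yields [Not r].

[Or [Or [Or [And [Not true]]] or [And [And [Not not [Not true]]] and [Not r]]] or [And [And [Not true]] and [Not s]]]

Or
Or or And
Or or And or And
And or And or And
Not or And or And
true or And or And
true or And and Not or And
true or Not and Not or And
true or not Not and Not or And
true or not true and Not or And
true or not true and r or And
true or not true and r or And and Not
true or not true and r or Not and Not
true or not true and r or true and Not
true or not true and r or true and s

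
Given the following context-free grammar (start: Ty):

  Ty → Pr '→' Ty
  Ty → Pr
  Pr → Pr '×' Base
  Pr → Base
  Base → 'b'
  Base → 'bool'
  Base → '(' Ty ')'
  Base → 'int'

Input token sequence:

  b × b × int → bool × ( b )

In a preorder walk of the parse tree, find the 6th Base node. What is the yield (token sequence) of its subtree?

[Ty [Pr [Pr [Pr [Base b]] × [Base b]] × [Base int]] → [Ty [Pr [Pr [Base bool]] × [Base ( [Ty [Pr [Base b]]] )]]]]

b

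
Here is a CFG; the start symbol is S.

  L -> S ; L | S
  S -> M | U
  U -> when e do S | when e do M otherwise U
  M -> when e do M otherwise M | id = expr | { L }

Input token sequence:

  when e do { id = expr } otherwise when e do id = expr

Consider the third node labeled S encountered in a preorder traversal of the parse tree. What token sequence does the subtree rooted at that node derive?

id = expr

[S [U when e do [M { [L [S [M id = expr]]] }] otherwise [U when e do [S [M id = expr]]]]]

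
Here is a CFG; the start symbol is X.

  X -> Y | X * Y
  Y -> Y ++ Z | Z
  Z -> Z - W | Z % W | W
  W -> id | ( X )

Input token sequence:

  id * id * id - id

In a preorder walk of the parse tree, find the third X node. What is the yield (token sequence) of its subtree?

id

[X [X [X [Y [Z [W id]]]] * [Y [Z [W id]]]] * [Y [Z [Z [W id]] - [W id]]]]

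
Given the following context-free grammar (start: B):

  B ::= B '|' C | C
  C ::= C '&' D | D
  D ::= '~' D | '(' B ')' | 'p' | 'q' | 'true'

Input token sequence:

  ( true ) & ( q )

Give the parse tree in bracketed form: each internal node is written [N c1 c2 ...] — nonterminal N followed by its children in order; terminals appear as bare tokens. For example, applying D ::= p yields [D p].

B
C
C & D
D & D
( B ) & D
( C ) & D
( D ) & D
( true ) & D
( true ) & ( B )
( true ) & ( C )
( true ) & ( D )
( true ) & ( q )

[B [C [C [D ( [B [C [D true]]] )]] & [D ( [B [C [D q]]] )]]]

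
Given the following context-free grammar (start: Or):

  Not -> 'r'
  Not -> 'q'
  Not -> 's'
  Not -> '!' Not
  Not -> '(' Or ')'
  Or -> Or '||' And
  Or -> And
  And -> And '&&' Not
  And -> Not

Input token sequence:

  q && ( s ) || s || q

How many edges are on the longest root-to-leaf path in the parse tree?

[Or [Or [Or [And [And [Not q]] && [Not ( [Or [And [Not s]]] )]]] || [And [Not s]]] || [And [Not q]]]

8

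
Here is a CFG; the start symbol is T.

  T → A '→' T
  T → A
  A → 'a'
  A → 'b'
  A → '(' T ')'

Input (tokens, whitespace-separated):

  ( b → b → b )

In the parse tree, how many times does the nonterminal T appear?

[T [A ( [T [A b] → [T [A b] → [T [A b]]]] )]]

4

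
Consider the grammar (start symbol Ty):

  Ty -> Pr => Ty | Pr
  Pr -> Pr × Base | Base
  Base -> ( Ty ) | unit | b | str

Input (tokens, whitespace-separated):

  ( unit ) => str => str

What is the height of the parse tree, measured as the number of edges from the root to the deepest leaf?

[Ty [Pr [Base ( [Ty [Pr [Base unit]]] )]] => [Ty [Pr [Base str]] => [Ty [Pr [Base str]]]]]

6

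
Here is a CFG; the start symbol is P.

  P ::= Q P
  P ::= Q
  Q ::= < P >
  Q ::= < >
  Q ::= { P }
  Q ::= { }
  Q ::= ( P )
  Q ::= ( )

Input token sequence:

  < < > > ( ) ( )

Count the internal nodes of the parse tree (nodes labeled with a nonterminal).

[P [Q < [P [Q < >]] >] [P [Q ( )] [P [Q ( )]]]]

8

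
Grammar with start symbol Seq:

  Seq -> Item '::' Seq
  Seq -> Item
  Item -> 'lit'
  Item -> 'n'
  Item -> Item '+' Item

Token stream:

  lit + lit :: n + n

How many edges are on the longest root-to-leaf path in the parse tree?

[Seq [Item [Item lit] + [Item lit]] :: [Seq [Item [Item n] + [Item n]]]]

4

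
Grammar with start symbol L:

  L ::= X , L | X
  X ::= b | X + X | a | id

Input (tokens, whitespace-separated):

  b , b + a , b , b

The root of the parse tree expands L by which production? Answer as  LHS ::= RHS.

L ::= X , L

[L [X b] , [L [X [X b] + [X a]] , [L [X b] , [L [X b]]]]]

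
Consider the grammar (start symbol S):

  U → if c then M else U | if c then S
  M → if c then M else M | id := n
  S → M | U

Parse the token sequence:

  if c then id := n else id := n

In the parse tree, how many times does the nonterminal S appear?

[S [M if c then [M id := n] else [M id := n]]]

1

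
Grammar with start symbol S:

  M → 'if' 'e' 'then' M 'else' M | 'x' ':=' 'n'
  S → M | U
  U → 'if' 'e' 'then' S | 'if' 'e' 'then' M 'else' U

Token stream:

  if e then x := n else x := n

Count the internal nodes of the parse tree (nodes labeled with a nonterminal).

[S [M if e then [M x := n] else [M x := n]]]

4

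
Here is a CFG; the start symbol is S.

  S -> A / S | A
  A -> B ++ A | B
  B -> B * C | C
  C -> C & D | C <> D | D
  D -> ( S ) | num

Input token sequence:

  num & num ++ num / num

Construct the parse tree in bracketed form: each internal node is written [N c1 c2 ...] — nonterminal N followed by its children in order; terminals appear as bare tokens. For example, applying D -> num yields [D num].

[S [A [B [C [C [D num]] & [D num]]] ++ [A [B [C [D num]]]]] / [S [A [B [C [D num]]]]]]

S
A / S
B ++ A / S
C ++ A / S
C & D ++ A / S
D & D ++ A / S
num & D ++ A / S
num & num ++ A / S
num & num ++ B / S
num & num ++ C / S
num & num ++ D / S
num & num ++ num / S
num & num ++ num / A
num & num ++ num / B
num & num ++ num / C
num & num ++ num / D
num & num ++ num / num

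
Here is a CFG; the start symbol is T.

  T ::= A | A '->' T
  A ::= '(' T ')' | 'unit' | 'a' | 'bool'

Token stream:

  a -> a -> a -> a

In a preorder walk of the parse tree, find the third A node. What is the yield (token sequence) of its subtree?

a

[T [A a] -> [T [A a] -> [T [A a] -> [T [A a]]]]]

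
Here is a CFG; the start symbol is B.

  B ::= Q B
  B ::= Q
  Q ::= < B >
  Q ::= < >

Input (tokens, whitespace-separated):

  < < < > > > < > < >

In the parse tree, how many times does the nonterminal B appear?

[B [Q < [B [Q < [B [Q < >]] >]] >] [B [Q < >] [B [Q < >]]]]

5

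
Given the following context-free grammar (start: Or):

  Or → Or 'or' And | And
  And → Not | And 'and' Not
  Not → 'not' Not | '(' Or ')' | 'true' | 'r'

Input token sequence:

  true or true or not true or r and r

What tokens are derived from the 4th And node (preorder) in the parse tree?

r and r

[Or [Or [Or [Or [And [Not true]]] or [And [Not true]]] or [And [Not not [Not true]]]] or [And [And [Not r]] and [Not r]]]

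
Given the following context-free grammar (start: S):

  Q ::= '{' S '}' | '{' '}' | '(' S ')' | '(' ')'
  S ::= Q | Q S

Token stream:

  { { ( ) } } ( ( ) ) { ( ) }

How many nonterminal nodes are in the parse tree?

14

[S [Q { [S [Q { [S [Q ( )]] }]] }] [S [Q ( [S [Q ( )]] )] [S [Q { [S [Q ( )]] }]]]]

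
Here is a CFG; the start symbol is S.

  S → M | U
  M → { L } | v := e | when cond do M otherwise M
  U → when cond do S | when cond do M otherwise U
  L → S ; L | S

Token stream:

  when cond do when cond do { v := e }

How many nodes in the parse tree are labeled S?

[S [U when cond do [S [U when cond do [S [M { [L [S [M v := e]]] }]]]]]]

4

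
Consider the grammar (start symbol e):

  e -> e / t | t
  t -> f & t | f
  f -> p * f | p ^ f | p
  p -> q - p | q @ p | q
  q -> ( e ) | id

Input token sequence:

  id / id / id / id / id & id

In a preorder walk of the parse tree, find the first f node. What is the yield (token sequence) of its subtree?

id

[e [e [e [e [e [t [f [p [q id]]]]] / [t [f [p [q id]]]]] / [t [f [p [q id]]]]] / [t [f [p [q id]]]]] / [t [f [p [q id]]] & [t [f [p [q id]]]]]]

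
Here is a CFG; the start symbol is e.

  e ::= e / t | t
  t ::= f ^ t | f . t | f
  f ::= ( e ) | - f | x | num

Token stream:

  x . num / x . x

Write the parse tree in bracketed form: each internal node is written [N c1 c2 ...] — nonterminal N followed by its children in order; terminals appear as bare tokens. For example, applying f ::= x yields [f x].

e
e / t
t / t
f . t / t
x . t / t
x . f / t
x . num / t
x . num / f . t
x . num / x . t
x . num / x . f
x . num / x . x

[e [e [t [f x] . [t [f num]]]] / [t [f x] . [t [f x]]]]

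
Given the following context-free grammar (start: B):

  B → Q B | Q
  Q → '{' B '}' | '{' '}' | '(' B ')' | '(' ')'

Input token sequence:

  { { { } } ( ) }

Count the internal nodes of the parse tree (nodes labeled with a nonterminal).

[B [Q { [B [Q { [B [Q { }]] }] [B [Q ( )]]] }]]

8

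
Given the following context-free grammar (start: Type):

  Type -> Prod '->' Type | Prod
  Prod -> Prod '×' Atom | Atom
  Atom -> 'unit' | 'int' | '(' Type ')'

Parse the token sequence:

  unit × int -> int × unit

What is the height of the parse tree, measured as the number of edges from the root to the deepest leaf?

[Type [Prod [Prod [Atom unit]] × [Atom int]] -> [Type [Prod [Prod [Atom int]] × [Atom unit]]]]

5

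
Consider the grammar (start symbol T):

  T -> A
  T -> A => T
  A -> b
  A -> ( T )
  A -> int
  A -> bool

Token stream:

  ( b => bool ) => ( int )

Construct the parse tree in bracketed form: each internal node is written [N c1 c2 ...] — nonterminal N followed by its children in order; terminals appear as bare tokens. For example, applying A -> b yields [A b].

[T [A ( [T [A b] => [T [A bool]]] )] => [T [A ( [T [A int]] )]]]

T
A => T
( T ) => T
( A => T ) => T
( b => T ) => T
( b => A ) => T
( b => bool ) => T
( b => bool ) => A
( b => bool ) => ( T )
( b => bool ) => ( A )
( b => bool ) => ( int )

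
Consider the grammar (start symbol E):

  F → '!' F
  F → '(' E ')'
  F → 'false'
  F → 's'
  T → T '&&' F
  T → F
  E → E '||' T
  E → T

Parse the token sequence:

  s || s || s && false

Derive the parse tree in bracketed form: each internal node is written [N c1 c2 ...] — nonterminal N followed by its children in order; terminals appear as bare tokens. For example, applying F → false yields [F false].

E
E || T
E || T || T
T || T || T
F || T || T
s || T || T
s || F || T
s || s || T
s || s || T && F
s || s || F && F
s || s || s && F
s || s || s && false

[E [E [E [T [F s]]] || [T [F s]]] || [T [T [F s]] && [F false]]]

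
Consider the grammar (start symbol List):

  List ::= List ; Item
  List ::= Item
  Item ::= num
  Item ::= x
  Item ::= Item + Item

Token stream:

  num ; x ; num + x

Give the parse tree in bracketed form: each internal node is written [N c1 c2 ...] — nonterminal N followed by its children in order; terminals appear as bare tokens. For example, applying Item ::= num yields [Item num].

List
List ; Item
List ; Item ; Item
Item ; Item ; Item
num ; Item ; Item
num ; x ; Item
num ; x ; Item + Item
num ; x ; num + Item
num ; x ; num + x

[List [List [List [Item num]] ; [Item x]] ; [Item [Item num] + [Item x]]]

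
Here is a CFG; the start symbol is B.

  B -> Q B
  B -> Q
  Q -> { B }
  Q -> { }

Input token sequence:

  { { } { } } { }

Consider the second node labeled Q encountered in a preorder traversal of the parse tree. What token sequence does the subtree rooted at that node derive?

{ }

[B [Q { [B [Q { }] [B [Q { }]]] }] [B [Q { }]]]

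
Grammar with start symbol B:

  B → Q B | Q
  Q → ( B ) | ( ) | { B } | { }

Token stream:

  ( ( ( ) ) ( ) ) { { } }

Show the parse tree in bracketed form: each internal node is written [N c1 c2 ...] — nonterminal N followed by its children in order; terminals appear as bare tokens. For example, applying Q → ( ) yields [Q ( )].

[B [Q ( [B [Q ( [B [Q ( )]] )] [B [Q ( )]]] )] [B [Q { [B [Q { }]] }]]]

B
Q B
( B ) B
( Q B ) B
( ( B ) B ) B
( ( Q ) B ) B
( ( ( ) ) B ) B
( ( ( ) ) Q ) B
( ( ( ) ) ( ) ) B
( ( ( ) ) ( ) ) Q
( ( ( ) ) ( ) ) { B }
( ( ( ) ) ( ) ) { Q }
( ( ( ) ) ( ) ) { { } }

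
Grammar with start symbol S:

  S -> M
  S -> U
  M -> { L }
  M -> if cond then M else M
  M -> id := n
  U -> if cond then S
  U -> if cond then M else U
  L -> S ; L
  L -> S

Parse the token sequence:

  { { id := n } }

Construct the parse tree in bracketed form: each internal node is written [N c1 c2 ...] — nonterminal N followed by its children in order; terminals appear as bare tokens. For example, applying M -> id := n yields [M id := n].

S
M
{ L }
{ S }
{ M }
{ { L } }
{ { S } }
{ { M } }
{ { id := n } }

[S [M { [L [S [M { [L [S [M id := n]]] }]]] }]]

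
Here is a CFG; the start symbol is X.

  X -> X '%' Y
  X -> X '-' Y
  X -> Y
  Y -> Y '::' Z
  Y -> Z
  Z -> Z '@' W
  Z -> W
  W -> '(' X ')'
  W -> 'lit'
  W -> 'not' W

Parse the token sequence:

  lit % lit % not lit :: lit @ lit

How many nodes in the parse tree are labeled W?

[X [X [X [Y [Z [W lit]]]] % [Y [Z [W lit]]]] % [Y [Y [Z [W not [W lit]]]] :: [Z [Z [W lit]] @ [W lit]]]]

6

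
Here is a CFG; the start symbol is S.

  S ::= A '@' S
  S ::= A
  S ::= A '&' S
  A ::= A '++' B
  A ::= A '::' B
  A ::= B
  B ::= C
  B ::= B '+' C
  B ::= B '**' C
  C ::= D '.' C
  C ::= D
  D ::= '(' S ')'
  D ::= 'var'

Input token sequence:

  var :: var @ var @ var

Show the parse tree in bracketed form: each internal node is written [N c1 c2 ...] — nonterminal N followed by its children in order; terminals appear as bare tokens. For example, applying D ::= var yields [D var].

[S [A [A [B [C [D var]]]] :: [B [C [D var]]]] @ [S [A [B [C [D var]]]] @ [S [A [B [C [D var]]]]]]]

S
A @ S
A :: B @ S
B :: B @ S
C :: B @ S
D :: B @ S
var :: B @ S
var :: C @ S
var :: D @ S
var :: var @ S
var :: var @ A @ S
var :: var @ B @ S
var :: var @ C @ S
var :: var @ D @ S
var :: var @ var @ S
var :: var @ var @ A
var :: var @ var @ B
var :: var @ var @ C
var :: var @ var @ D
var :: var @ var @ var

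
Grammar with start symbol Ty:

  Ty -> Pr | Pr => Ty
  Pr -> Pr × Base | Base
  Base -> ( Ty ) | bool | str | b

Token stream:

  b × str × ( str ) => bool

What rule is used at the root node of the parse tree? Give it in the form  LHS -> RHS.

Ty -> Pr => Ty

[Ty [Pr [Pr [Pr [Base b]] × [Base str]] × [Base ( [Ty [Pr [Base str]]] )]] => [Ty [Pr [Base bool]]]]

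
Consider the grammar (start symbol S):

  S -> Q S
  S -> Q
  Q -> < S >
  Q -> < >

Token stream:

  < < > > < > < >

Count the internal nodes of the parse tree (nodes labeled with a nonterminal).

8

[S [Q < [S [Q < >]] >] [S [Q < >] [S [Q < >]]]]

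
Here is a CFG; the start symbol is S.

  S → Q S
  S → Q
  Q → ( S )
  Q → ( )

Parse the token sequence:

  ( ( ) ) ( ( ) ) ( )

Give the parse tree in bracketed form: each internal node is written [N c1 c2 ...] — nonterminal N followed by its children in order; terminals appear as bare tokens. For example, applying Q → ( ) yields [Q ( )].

[S [Q ( [S [Q ( )]] )] [S [Q ( [S [Q ( )]] )] [S [Q ( )]]]]

S
Q S
( S ) S
( Q ) S
( ( ) ) S
( ( ) ) Q S
( ( ) ) ( S ) S
( ( ) ) ( Q ) S
( ( ) ) ( ( ) ) S
( ( ) ) ( ( ) ) Q
( ( ) ) ( ( ) ) ( )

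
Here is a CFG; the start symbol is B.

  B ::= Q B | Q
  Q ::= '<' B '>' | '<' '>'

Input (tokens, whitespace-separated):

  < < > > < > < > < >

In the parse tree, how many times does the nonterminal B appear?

[B [Q < [B [Q < >]] >] [B [Q < >] [B [Q < >] [B [Q < >]]]]]

5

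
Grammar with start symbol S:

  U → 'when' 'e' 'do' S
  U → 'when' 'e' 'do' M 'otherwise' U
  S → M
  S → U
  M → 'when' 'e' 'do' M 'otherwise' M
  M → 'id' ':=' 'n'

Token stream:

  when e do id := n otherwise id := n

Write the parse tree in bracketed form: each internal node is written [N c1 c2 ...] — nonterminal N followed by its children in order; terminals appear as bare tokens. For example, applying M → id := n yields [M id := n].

[S [M when e do [M id := n] otherwise [M id := n]]]

S
M
when e do M otherwise M
when e do id := n otherwise M
when e do id := n otherwise id := n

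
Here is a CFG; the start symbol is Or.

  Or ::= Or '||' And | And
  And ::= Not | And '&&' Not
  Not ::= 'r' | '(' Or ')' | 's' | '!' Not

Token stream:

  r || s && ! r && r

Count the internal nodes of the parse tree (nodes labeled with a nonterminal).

11

[Or [Or [And [Not r]]] || [And [And [And [Not s]] && [Not ! [Not r]]] && [Not r]]]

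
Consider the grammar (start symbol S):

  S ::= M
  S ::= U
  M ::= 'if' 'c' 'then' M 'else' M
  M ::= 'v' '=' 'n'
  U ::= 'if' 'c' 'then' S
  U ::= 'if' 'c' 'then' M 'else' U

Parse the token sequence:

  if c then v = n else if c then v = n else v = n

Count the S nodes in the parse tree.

1

[S [M if c then [M v = n] else [M if c then [M v = n] else [M v = n]]]]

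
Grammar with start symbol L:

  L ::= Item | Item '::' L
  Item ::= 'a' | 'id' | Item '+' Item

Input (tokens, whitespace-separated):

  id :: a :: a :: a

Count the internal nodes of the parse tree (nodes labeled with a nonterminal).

[L [Item id] :: [L [Item a] :: [L [Item a] :: [L [Item a]]]]]

8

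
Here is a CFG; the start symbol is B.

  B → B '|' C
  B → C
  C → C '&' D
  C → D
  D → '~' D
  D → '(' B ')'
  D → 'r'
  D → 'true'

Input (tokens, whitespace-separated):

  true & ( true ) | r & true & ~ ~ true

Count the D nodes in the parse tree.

[B [B [C [C [D true]] & [D ( [B [C [D true]]] )]]] | [C [C [C [D r]] & [D true]] & [D ~ [D ~ [D true]]]]]

8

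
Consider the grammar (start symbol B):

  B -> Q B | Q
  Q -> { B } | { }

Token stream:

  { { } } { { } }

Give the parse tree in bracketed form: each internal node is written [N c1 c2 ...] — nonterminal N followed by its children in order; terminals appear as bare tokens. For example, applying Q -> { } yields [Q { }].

[B [Q { [B [Q { }]] }] [B [Q { [B [Q { }]] }]]]

B
Q B
{ B } B
{ Q } B
{ { } } B
{ { } } Q
{ { } } { B }
{ { } } { Q }
{ { } } { { } }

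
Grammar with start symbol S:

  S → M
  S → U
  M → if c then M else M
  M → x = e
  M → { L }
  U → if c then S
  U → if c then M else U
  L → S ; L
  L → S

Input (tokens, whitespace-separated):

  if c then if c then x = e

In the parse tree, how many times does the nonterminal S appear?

[S [U if c then [S [U if c then [S [M x = e]]]]]]

3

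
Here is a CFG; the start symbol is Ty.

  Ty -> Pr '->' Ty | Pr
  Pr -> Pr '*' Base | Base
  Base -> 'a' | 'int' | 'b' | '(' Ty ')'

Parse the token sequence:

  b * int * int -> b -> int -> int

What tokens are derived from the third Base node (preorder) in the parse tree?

int

[Ty [Pr [Pr [Pr [Base b]] * [Base int]] * [Base int]] -> [Ty [Pr [Base b]] -> [Ty [Pr [Base int]] -> [Ty [Pr [Base int]]]]]]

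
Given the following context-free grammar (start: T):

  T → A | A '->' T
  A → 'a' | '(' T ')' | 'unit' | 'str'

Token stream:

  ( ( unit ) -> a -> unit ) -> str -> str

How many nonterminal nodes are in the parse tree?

[T [A ( [T [A ( [T [A unit]] )] -> [T [A a] -> [T [A unit]]]] )] -> [T [A str] -> [T [A str]]]]

14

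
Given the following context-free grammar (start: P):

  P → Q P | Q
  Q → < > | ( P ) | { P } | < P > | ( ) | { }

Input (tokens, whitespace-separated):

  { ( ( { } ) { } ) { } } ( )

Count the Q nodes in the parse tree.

7

[P [Q { [P [Q ( [P [Q ( [P [Q { }]] )] [P [Q { }]]] )] [P [Q { }]]] }] [P [Q ( )]]]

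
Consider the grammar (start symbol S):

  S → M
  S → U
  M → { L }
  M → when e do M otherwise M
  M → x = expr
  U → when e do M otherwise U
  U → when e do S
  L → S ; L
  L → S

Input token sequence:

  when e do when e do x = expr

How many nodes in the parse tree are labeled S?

[S [U when e do [S [U when e do [S [M x = expr]]]]]]

3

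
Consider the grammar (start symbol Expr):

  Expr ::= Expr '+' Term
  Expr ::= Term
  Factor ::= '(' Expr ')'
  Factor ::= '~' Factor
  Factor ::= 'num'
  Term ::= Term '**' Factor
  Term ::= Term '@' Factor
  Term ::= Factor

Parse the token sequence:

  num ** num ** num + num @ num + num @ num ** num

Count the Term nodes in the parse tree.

8

[Expr [Expr [Expr [Term [Term [Term [Factor num]] ** [Factor num]] ** [Factor num]]] + [Term [Term [Factor num]] @ [Factor num]]] + [Term [Term [Term [Factor num]] @ [Factor num]] ** [Factor num]]]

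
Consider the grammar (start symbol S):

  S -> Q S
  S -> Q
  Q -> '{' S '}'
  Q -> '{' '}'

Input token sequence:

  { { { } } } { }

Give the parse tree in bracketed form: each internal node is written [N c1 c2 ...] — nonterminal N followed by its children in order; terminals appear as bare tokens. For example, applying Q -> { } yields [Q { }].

[S [Q { [S [Q { [S [Q { }]] }]] }] [S [Q { }]]]

S
Q S
{ S } S
{ Q } S
{ { S } } S
{ { Q } } S
{ { { } } } S
{ { { } } } Q
{ { { } } } { }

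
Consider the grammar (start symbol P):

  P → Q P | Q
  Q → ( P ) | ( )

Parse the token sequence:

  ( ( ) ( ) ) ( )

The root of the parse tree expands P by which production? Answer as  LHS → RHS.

P → Q P

[P [Q ( [P [Q ( )] [P [Q ( )]]] )] [P [Q ( )]]]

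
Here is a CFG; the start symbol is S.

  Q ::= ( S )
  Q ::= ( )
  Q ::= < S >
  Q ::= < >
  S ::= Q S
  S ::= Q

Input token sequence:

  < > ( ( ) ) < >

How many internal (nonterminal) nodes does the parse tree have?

8

[S [Q < >] [S [Q ( [S [Q ( )]] )] [S [Q < >]]]]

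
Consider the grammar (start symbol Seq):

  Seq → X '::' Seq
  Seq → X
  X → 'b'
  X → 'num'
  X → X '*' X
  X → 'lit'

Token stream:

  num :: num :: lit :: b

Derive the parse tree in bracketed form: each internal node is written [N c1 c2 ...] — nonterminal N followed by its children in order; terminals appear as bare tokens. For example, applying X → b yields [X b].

[Seq [X num] :: [Seq [X num] :: [Seq [X lit] :: [Seq [X b]]]]]

Seq
X :: Seq
num :: Seq
num :: X :: Seq
num :: num :: Seq
num :: num :: X :: Seq
num :: num :: lit :: Seq
num :: num :: lit :: X
num :: num :: lit :: b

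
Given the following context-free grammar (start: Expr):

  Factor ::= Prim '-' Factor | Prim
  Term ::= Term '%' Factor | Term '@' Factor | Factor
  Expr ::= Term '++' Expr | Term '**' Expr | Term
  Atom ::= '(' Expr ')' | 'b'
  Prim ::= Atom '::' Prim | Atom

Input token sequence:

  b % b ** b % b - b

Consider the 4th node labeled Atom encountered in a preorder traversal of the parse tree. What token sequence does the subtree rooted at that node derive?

[Expr [Term [Term [Factor [Prim [Atom b]]]] % [Factor [Prim [Atom b]]]] ** [Expr [Term [Term [Factor [Prim [Atom b]]]] % [Factor [Prim [Atom b]] - [Factor [Prim [Atom b]]]]]]]

b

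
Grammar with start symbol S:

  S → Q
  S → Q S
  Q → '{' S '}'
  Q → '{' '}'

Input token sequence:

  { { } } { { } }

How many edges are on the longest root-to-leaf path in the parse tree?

5

[S [Q { [S [Q { }]] }] [S [Q { [S [Q { }]] }]]]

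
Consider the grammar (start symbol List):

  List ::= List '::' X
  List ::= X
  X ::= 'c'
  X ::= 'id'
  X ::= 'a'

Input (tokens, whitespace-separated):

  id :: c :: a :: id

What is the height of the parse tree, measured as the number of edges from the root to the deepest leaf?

5

[List [List [List [List [X id]] :: [X c]] :: [X a]] :: [X id]]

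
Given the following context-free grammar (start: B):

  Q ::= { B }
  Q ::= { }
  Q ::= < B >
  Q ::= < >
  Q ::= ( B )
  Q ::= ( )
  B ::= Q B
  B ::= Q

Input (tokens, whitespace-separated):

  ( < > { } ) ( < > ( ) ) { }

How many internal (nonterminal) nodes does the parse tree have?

14

[B [Q ( [B [Q < >] [B [Q { }]]] )] [B [Q ( [B [Q < >] [B [Q ( )]]] )] [B [Q { }]]]]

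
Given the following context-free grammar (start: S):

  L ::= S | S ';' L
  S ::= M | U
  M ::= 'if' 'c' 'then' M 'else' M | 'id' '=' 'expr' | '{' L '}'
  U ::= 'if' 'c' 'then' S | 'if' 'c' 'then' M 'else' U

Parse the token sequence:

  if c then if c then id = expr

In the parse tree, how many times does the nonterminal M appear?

1

[S [U if c then [S [U if c then [S [M id = expr]]]]]]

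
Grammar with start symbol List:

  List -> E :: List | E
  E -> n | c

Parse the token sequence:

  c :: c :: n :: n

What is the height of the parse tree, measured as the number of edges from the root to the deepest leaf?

5

[List [E c] :: [List [E c] :: [List [E n] :: [List [E n]]]]]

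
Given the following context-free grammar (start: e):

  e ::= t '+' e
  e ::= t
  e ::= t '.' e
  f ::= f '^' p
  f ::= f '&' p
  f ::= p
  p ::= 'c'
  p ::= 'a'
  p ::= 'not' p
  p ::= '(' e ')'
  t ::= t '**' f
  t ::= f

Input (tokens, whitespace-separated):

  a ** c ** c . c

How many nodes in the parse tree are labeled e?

2

[e [t [t [t [f [p a]]] ** [f [p c]]] ** [f [p c]]] . [e [t [f [p c]]]]]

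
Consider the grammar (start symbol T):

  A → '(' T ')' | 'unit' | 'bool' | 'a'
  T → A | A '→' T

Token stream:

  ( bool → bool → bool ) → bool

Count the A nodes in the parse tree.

[T [A ( [T [A bool] → [T [A bool] → [T [A bool]]]] )] → [T [A bool]]]

5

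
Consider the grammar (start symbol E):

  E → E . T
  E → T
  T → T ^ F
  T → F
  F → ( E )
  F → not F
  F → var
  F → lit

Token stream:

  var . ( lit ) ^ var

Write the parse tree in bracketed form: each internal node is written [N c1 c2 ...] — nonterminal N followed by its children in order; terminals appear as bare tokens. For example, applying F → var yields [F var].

[E [E [T [F var]]] . [T [T [F ( [E [T [F lit]]] )]] ^ [F var]]]

E
E . T
T . T
F . T
var . T
var . T ^ F
var . F ^ F
var . ( E ) ^ F
var . ( T ) ^ F
var . ( F ) ^ F
var . ( lit ) ^ F
var . ( lit ) ^ var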